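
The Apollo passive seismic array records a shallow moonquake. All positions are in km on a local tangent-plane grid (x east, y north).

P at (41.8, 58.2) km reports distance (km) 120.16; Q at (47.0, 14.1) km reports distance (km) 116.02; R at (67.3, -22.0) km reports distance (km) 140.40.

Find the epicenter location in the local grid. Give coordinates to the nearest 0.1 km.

(-69.0, 11.7)

Circle about each station: (x − 41.8)² + (y − 58.2)² = 120.16²; (x − 47.0)² + (y − 14.1)² = 116.02²; (x − 67.3)² + (y + 22.0)² = 140.40².
Subtracting the P equation from the Q and R equations removes the quadratic terms:
10.4 x − 88.2 y = -1748.88
51.0 x − 160.4 y = -5394.92
Solving the 2×2 system: x ≈ -69.0, y ≈ 11.7 km.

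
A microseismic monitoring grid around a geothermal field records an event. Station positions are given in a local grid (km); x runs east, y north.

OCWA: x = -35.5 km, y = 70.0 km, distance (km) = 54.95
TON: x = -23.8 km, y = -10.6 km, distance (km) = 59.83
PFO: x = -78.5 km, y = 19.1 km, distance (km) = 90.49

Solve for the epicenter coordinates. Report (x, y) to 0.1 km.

(9.8, 38.9)

Circle about each station: (x + 35.5)² + (y − 70.0)² = 54.95²; (x + 23.8)² + (y + 10.6)² = 59.83²; (x + 78.5)² + (y − 19.1)² = 90.49².
Subtracting pairs of circle equations eliminates x²+y² and gives linear equations (the radical axes):
23.4 x − 161.2 y = -6041.58
-86.0 x − 101.8 y = -4802.13
Solving the 2×2 system: x ≈ 9.8, y ≈ 38.9 km.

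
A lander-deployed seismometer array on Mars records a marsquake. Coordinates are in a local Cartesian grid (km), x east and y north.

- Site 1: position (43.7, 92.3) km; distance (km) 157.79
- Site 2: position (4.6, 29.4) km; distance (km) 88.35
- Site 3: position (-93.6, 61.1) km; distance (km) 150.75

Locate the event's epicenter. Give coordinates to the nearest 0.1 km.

-2.1 km east, -58.7 km north

Circle about each station: (x − 43.7)² + (y − 92.3)² = 157.79²; (x − 4.6)² + (y − 29.4)² = 88.35²; (x + 93.6)² + (y − 61.1)² = 150.75².
Subtracting pairs of circle equations eliminates x²+y² and gives linear equations (the radical axes):
-78.2 x − 125.8 y = 7548.50
-274.6 x − 62.4 y = 4237.31
Solving the 2×2 system: x ≈ -2.1, y ≈ -58.7 km.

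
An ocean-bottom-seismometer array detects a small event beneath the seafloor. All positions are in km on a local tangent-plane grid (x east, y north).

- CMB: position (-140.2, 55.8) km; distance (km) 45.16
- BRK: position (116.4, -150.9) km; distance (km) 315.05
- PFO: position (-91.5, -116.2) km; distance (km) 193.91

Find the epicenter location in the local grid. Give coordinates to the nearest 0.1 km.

-100.6 km east, 77.5 km north

Circle about each station: (x + 140.2)² + (y − 55.8)² = 45.16²; (x − 116.4)² + (y + 150.9)² = 315.05²; (x + 91.5)² + (y + 116.2)² = 193.91².
Subtracting the CMB equation from the BRK and PFO equations removes the quadratic terms:
513.2 x − 413.4 y = -83666.99
97.4 x − 344.0 y = -36456.65
Solving the 2×2 system: x ≈ -100.6, y ≈ 77.5 km.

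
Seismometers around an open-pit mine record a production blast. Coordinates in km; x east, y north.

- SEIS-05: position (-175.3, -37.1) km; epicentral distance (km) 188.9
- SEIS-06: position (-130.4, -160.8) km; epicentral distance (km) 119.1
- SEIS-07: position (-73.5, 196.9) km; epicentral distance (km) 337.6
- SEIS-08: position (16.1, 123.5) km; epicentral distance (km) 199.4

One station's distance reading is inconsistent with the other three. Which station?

SEIS-08

Solve using three stations at a time. Using SEIS-05, SEIS-06, SEIS-07 (subtract circle equations pairwise → linear system) gives (x, y) ≈ (-14.0, -135.4).
Distances from that point to each station vs reported:
  SEIS-05: calculated 188.9 vs reported 188.9 → residual 0.0 km
  SEIS-06: calculated 119.2 vs reported 119.1 → residual 0.1 km
  SEIS-07: calculated 337.6 vs reported 337.6 → residual 0.0 km
  SEIS-08: calculated 260.7 vs reported 199.4 → residual 61.3 km
SEIS-05, SEIS-06, SEIS-07 are mutually consistent (residuals ≈ 0); SEIS-08 is off by 61.3 km.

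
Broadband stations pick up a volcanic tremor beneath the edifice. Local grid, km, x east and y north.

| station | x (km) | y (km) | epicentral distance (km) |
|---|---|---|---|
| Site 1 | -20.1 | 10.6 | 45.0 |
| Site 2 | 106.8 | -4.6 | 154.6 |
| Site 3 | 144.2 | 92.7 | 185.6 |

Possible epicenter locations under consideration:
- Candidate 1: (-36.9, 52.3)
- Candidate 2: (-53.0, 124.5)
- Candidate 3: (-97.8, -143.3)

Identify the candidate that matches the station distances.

Candidate 1

For each candidate, compare |candidate − station| to the reported distance:
Candidate 1: residuals Site 1 0.0, Site 2 0.0, Site 3 0.0 → max 0.0 km
Candidate 2: residuals Site 1 73.6, Site 2 50.8, Site 3 14.1 → max 73.6 km
Candidate 3: residuals Site 1 127.4, Site 2 92.6, Site 3 152.4 → max 152.4 km
Only Candidate 1 has all residuals ≈ 0.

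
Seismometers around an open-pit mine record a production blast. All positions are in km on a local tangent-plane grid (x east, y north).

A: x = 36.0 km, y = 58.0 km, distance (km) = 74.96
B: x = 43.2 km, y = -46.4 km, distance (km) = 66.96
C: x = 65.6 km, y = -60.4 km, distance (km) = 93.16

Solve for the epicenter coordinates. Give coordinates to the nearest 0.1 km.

Circle about each station: (x − 36.0)² + (y − 58.0)² = 74.96²; (x − 43.2)² + (y + 46.4)² = 66.96²; (x − 65.6)² + (y + 60.4)² = 93.16².
Subtracting pairs of circle equations eliminates x²+y² and gives linear equations (the radical axes):
14.4 x − 208.8 y = 494.56
59.2 x − 236.8 y = 231.74
Solving the 2×2 system: x ≈ -7.7, y ≈ -2.9 km.

x ≈ -7.7 km, y ≈ -2.9 km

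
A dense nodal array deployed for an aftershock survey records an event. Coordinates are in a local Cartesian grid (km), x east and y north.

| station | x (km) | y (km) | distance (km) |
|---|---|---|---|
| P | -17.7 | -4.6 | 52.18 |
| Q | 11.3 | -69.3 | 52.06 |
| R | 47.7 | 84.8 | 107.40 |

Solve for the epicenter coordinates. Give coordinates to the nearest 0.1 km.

Circle about each station: (x + 17.7)² + (y + 4.6)² = 52.18²; (x − 11.3)² + (y + 69.3)² = 52.06²; (x − 47.7)² + (y − 84.8)² = 107.40².
Subtracting the P equation from the Q and R equations removes the quadratic terms:
58.0 x − 129.4 y = 4608.24
130.8 x + 178.8 y = 319.87
Solving the 2×2 system: x ≈ 31.7, y ≈ -21.4 km.
Check against P (with the unrounded x, y): √((x + 17.7)²+(y + 4.6)²) = 52.18 ≈ 52.18 km. ✓

31.7 km east, -21.4 km north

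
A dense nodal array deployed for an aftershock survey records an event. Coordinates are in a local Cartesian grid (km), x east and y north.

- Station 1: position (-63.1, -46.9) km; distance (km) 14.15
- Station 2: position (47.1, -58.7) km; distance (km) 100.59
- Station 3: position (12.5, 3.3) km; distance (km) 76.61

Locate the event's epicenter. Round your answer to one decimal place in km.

Circle about each station: (x + 63.1)² + (y + 46.9)² = 14.15²; (x − 47.1)² + (y + 58.7)² = 100.59²; (x − 12.5)² + (y − 3.3)² = 76.61².
Subtracting the Station 1 equation from the Station 2 and Station 3 equations removes the quadratic terms:
220.4 x − 23.6 y = -10435.25
151.2 x + 100.4 y = -11682.95
Solving the 2×2 system: x ≈ -51.5, y ≈ -38.8 km.

(-51.5, -38.8)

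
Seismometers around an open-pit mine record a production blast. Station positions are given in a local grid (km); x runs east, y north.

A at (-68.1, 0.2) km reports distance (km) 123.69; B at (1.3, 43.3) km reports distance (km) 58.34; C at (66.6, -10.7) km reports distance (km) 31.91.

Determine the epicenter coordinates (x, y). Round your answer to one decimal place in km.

(54.2, 18.7)

Circle about each station: (x + 68.1)² + (y − 0.2)² = 123.69²; (x − 1.3)² + (y − 43.3)² = 58.34²; (x − 66.6)² + (y + 10.7)² = 31.91².
Subtracting the A equation from the B and C equations removes the quadratic terms:
138.8 x + 86.2 y = 9134.59
269.4 x − 21.8 y = 14193.37
Solving the 2×2 system: x ≈ 54.2, y ≈ 18.7 km.
Check against A (with the unrounded x, y): √((x + 68.1)²+(y − 0.2)²) = 123.69 ≈ 123.69 km. ✓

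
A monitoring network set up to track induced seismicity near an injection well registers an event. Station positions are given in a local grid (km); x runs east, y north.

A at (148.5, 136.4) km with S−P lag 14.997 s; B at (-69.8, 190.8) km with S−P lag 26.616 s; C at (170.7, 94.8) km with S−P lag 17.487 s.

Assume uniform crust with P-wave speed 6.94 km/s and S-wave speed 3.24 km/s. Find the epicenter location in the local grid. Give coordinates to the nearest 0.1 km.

Distance from S−P lag: d = Δt · v_P v_S / (v_P − v_S) = Δt · (6.94·3.24)/(6.94−3.24) ≈ 6.0772·Δt.
So d_A = 91.14, d_B = 161.75, d_C = 106.27 km.
Circle about each station: (x − 148.5)² + (y − 136.4)² = 91.14²; (x + 69.8)² + (y − 190.8)² = 161.75²; (x − 170.7)² + (y − 94.8)² = 106.27².
Subtracting pairs of circle equations eliminates x²+y² and gives linear equations (the radical axes):
-436.6 x + 108.8 y = -17237.09
44.4 x − 83.2 y = -5518.49
Solving the 2×2 system: x ≈ 64.6, y ≈ 100.8 km.
Check against A (with the unrounded x, y): √((x − 148.5)²+(y − 136.4)²) = 91.14 ≈ 91.14 km. ✓

(64.6, 100.8)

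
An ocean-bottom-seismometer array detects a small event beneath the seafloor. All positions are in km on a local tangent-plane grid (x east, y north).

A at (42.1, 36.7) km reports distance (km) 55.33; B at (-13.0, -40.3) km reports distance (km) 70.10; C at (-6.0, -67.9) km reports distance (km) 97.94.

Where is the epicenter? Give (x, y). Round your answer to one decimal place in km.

Circle about each station: (x − 42.1)² + (y − 36.7)² = 55.33²; (x + 13.0)² + (y + 40.3)² = 70.10²; (x + 6.0)² + (y + 67.9)² = 97.94².
Subtracting the A equation from the B and C equations removes the quadratic terms:
-110.2 x − 154.0 y = -3178.81
-96.2 x − 209.2 y = -5003.72
Solving the 2×2 system: x ≈ -12.8, y ≈ 29.8 km.

(-12.8, 29.8)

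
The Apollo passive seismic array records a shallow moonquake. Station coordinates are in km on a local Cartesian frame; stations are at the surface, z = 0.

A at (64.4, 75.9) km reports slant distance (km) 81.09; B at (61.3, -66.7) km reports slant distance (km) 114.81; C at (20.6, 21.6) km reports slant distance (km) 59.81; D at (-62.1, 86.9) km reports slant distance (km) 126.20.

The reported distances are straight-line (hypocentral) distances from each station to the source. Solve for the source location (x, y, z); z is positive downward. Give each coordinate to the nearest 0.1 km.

(33.5, 28.4, 58.0)

Each station gives a sphere (x−x_i)² + (y−y_i)² + z² = d_i² (stations at z=0).
Subtracting the A sphere from B and C: z² cancels, leaving linear equations in x and y:
-6.2 x − 285.2 y = -8307.34
-87.6 x − 108.6 y = -6018.90
Solving: x ≈ 33.501, y ≈ 28.400 km (keep extra digits for the depth step; rounded: 33.5, 28.4).
Then from the A sphere: z² = 81.09² − (x − 64.4)² − (y − 75.9)² with x = 33.501, y = 28.400, so z ≈ 58.005 ≈ 58.0 km.
Check against D (with the unrounded solution): distance 126.20 ≈ 126.20 km. ✓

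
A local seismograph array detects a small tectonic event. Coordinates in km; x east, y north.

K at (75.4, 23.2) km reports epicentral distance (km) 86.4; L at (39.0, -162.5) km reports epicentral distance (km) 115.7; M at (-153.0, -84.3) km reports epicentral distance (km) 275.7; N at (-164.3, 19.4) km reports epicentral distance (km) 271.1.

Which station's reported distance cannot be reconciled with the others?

Solve using three stations at a time. Using K, L, N (subtract circle equations pairwise → linear system) gives (x, y) ≈ (94.6, -61.0).
Distances from that point to each station vs reported:
  K: calculated 86.4 vs reported 86.4 → residual 0.0 km
  L: calculated 115.7 vs reported 115.7 → residual 0.0 km
  M: calculated 248.7 vs reported 275.7 → residual 27.0 km
  N: calculated 271.1 vs reported 271.1 → residual 0.0 km
K, L, N are mutually consistent (residuals ≈ 0); M is off by 27.0 km.

M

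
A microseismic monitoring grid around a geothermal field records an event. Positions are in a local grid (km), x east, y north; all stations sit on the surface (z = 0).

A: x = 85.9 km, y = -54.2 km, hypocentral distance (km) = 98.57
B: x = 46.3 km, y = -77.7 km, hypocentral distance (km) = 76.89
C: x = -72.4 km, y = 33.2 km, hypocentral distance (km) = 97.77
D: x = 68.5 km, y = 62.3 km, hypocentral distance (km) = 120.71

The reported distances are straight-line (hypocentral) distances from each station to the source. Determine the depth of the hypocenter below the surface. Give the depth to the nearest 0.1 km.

Each station gives a sphere (x−x_i)² + (y−y_i)² + z² = d_i² (stations at z=0).
Subtracting the A sphere from B and C: z² cancels, leaving linear equations in x and y:
-79.2 x − 47.0 y = 1668.50
-316.6 x + 174.8 y = -3815.38
Solving: x ≈ -3.911, y ≈ -28.910 km (keep extra digits for the depth step; rounded: -3.9, -28.9).
Then from the A sphere: z² = 98.57² − (x − 85.9)² − (y + 54.2)² with x = -3.911, y = -28.910, so z ≈ 31.787 ≈ 31.8 km.

z ≈ 31.8 km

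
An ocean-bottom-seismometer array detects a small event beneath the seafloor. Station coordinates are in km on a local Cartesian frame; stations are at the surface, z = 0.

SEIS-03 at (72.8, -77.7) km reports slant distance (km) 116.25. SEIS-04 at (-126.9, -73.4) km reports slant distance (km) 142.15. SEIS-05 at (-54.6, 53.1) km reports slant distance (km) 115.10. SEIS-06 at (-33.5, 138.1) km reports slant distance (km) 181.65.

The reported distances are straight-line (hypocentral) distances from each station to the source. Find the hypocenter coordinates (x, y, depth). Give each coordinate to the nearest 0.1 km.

Each station gives a sphere (x−x_i)² + (y−y_i)² + z² = d_i² (stations at z=0).
Subtracting the SEIS-03 sphere from SEIS-04 and SEIS-05: z² cancels, leaving linear equations in x and y:
-399.4 x + 8.6 y = 3461.48
-254.8 x + 261.6 y = -5270.31
Solving: x ≈ -9.295, y ≈ -29.200 km (keep extra digits for the depth step; rounded: -9.3, -29.2).
Then from the SEIS-03 sphere: z² = 116.25² − (x − 72.8)² − (y + 77.7)² with x = -9.295, y = -29.200, so z ≈ 66.500 ≈ 66.5 km.

x ≈ -9.3 km, y ≈ -29.2 km, depth ≈ 66.5 km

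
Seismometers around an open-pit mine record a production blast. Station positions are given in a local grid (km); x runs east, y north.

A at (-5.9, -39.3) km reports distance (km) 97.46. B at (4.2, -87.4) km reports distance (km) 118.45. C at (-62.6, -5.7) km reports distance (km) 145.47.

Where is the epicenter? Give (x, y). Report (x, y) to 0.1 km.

Circle about each station: (x + 5.9)² + (y + 39.3)² = 97.46²; (x − 4.2)² + (y + 87.4)² = 118.45²; (x + 62.6)² + (y + 5.7)² = 145.47².
Subtracting the A equation from the B and C equations removes the quadratic terms:
20.2 x − 96.2 y = 1545.15
-113.4 x + 67.2 y = -9291.12
Solving the 2×2 system: x ≈ 82.7, y ≈ 1.3 km.

(82.7, 1.3)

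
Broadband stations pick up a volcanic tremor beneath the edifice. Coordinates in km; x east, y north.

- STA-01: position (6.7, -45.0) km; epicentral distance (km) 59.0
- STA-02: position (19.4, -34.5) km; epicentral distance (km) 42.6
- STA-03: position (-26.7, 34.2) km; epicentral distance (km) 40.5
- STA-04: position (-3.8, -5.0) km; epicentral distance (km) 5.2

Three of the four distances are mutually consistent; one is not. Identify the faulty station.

Solve using three stations at a time. Using STA-02, STA-03, STA-04 (subtract circle equations pairwise → linear system) gives (x, y) ≈ (-7.3, -1.4).
Distances from that point to each station vs reported:
  STA-01: calculated 45.8 vs reported 59.0 → residual 13.2 km
  STA-02: calculated 42.6 vs reported 42.6 → residual 0.0 km
  STA-03: calculated 40.5 vs reported 40.5 → residual 0.0 km
  STA-04: calculated 5.1 vs reported 5.2 → residual 0.1 km
STA-02, STA-03, STA-04 are mutually consistent (residuals ≈ 0); STA-01 is off by 13.2 km.

STA-01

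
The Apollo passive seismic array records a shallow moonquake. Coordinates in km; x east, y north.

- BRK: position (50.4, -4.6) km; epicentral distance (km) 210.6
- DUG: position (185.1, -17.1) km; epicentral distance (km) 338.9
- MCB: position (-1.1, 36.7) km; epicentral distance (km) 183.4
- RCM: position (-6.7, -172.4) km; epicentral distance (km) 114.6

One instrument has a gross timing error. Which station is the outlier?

Solve using three stations at a time. Using BRK, DUG, MCB (subtract circle equations pairwise → linear system) gives (x, y) ≈ (-149.6, -71.5).
Distances from that point to each station vs reported:
  BRK: calculated 210.8 vs reported 210.6 → residual 0.2 km
  DUG: calculated 339.1 vs reported 338.9 → residual 0.2 km
  MCB: calculated 183.7 vs reported 183.4 → residual 0.3 km
  RCM: calculated 174.9 vs reported 114.6 → residual 60.3 km
BRK, DUG, MCB are mutually consistent (residuals ≈ 0); RCM is off by 60.3 km.

RCM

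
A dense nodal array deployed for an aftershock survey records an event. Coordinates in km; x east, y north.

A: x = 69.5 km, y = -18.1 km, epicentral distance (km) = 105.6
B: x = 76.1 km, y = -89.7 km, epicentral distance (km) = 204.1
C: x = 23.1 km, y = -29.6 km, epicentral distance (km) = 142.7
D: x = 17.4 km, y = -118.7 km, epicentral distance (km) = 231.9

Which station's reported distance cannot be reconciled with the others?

A

Solve using three stations at a time. Using B, C, D (subtract circle equations pairwise → linear system) gives (x, y) ≈ (43.2, 111.9).
Distances from that point to each station vs reported:
  A: calculated 132.6 vs reported 105.6 → residual 27.0 km
  B: calculated 204.3 vs reported 204.1 → residual 0.2 km
  C: calculated 142.9 vs reported 142.7 → residual 0.2 km
  D: calculated 232.0 vs reported 231.9 → residual 0.1 km
B, C, D are mutually consistent (residuals ≈ 0); A is off by 27.0 km.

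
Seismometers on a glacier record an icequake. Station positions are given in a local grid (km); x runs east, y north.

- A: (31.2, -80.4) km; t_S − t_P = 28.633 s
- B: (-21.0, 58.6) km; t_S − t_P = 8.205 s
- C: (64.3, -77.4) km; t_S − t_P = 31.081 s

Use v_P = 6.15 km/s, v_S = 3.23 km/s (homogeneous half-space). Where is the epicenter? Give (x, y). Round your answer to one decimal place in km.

Distance from S−P lag: d = Δt · v_P v_S / (v_P − v_S) = Δt · (6.15·3.23)/(6.15−3.23) ≈ 6.8029·Δt.
So d_A = 194.79, d_B = 55.82, d_C = 211.44 km.
Circle about each station: (x − 31.2)² + (y + 80.4)² = 194.79²; (x + 21.0)² + (y − 58.6)² = 55.82²; (x − 64.3)² + (y + 77.4)² = 211.44².
Subtracting the A equation from the B and C equations removes the quadratic terms:
-104.4 x + 278.0 y = 31264.63
66.2 x + 6.0 y = -4076.08
Solving the 2×2 system: x ≈ -69.4, y ≈ 86.4 km.

(-69.4, 86.4)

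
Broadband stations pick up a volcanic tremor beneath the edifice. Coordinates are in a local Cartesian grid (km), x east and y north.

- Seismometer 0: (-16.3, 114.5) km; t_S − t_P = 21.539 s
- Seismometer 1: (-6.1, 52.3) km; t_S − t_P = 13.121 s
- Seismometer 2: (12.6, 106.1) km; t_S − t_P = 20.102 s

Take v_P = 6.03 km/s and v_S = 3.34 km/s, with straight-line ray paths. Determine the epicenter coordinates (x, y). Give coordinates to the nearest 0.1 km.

Distance from S−P lag: d = Δt · v_P v_S / (v_P − v_S) = Δt · (6.03·3.34)/(6.03−3.34) ≈ 7.4871·Δt.
So d_Seismometer 0 = 161.26, d_Seismometer 1 = 98.24, d_Seismometer 2 = 150.50 km.
Circle about each station: (x + 16.3)² + (y − 114.5)² = 161.26²; (x + 6.1)² + (y − 52.3)² = 98.24²; (x − 12.6)² + (y − 106.1)² = 150.50².
Subtracting the Seismometer 0 equation from the Seismometer 1 and Seismometer 2 equations removes the quadratic terms:
20.4 x − 124.4 y = 5750.25
57.8 x − 16.8 y = 1394.57
Solving the 2×2 system: x ≈ 11.2, y ≈ -44.4 km.

11.2 km east, -44.4 km north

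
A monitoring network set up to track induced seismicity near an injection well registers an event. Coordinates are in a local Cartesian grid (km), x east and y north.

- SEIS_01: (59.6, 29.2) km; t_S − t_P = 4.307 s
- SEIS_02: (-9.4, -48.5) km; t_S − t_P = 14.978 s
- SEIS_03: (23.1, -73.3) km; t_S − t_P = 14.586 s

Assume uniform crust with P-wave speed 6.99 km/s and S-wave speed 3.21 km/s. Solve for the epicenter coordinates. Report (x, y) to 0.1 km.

Distance from S−P lag: d = Δt · v_P v_S / (v_P − v_S) = Δt · (6.99·3.21)/(6.99−3.21) ≈ 5.9360·Δt.
So d_SEIS_01 = 25.57, d_SEIS_02 = 88.91, d_SEIS_03 = 86.58 km.
Circle about each station: (x − 59.6)² + (y − 29.2)² = 25.57²; (x + 9.4)² + (y + 48.5)² = 88.91²; (x − 23.1)² + (y + 73.3)² = 86.58².
Subtracting the SEIS_01 equation from the SEIS_02 and SEIS_03 equations removes the quadratic terms:
-138.0 x − 155.4 y = -9215.35
-73.0 x − 205.0 y = -5340.57
Solving the 2×2 system: x ≈ 62.5, y ≈ 3.8 km.

62.5 km east, 3.8 km north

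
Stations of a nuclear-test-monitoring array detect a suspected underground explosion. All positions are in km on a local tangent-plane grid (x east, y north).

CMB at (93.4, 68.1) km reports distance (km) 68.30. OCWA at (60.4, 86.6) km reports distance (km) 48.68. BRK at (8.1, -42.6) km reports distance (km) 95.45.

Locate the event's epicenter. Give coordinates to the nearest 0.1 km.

(27.3, 50.9)

Circle about each station: (x − 93.4)² + (y − 68.1)² = 68.30²; (x − 60.4)² + (y − 86.6)² = 48.68²; (x − 8.1)² + (y + 42.6)² = 95.45².
Subtracting the CMB equation from the OCWA and BRK equations removes the quadratic terms:
-66.0 x + 37.0 y = 81.70
-170.6 x − 221.4 y = -15926.61
Solving the 2×2 system: x ≈ 27.3, y ≈ 50.9 km.
Check against CMB (with the unrounded x, y): √((x − 93.4)²+(y − 68.1)²) = 68.30 ≈ 68.30 km. ✓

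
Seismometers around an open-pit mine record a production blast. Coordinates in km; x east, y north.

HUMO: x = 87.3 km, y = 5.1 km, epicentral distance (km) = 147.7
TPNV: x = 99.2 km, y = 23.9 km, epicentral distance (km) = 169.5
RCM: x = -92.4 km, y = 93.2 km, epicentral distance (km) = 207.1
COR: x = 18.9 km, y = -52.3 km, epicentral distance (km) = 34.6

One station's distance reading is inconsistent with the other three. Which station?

COR

Solve using three stations at a time. Using HUMO, TPNV, RCM (subtract circle equations pairwise → linear system) gives (x, y) ≈ (-16.9, -99.7).
Distances from that point to each station vs reported:
  HUMO: calculated 147.8 vs reported 147.7 → residual 0.1 km
  TPNV: calculated 169.6 vs reported 169.5 → residual 0.1 km
  RCM: calculated 207.2 vs reported 207.1 → residual 0.1 km
  COR: calculated 59.4 vs reported 34.6 → residual 24.8 km
HUMO, TPNV, RCM are mutually consistent (residuals ≈ 0); COR is off by 24.8 km.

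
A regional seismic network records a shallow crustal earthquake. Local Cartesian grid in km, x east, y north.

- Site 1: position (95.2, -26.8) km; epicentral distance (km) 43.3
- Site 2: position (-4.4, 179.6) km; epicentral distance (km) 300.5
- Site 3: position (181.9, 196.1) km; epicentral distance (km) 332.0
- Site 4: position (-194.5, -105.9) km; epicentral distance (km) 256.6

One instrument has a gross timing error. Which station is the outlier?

Solve using three stations at a time. Using Site 2, Site 3, Site 4 (subtract circle equations pairwise → linear system) gives (x, y) ≈ (62.0, -113.5).
Distances from that point to each station vs reported:
  Site 1: calculated 92.8 vs reported 43.3 → residual 49.5 km
  Site 2: calculated 300.5 vs reported 300.5 → residual 0.0 km
  Site 3: calculated 332.0 vs reported 332.0 → residual 0.0 km
  Site 4: calculated 256.6 vs reported 256.6 → residual 0.0 km
Site 2, Site 3, Site 4 are mutually consistent (residuals ≈ 0); Site 1 is off by 49.5 km.

Site 1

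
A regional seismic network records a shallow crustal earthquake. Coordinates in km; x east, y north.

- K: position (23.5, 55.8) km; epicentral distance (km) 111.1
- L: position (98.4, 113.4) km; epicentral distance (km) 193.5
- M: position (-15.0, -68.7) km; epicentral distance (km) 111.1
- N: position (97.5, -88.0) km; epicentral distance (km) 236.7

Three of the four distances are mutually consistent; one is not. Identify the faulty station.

M

Solve using three stations at a time. Using K, L, N (subtract circle equations pairwise → linear system) gives (x, y) ≈ (-87.4, 59.7).
Distances from that point to each station vs reported:
  K: calculated 111.0 vs reported 111.1 → residual 0.1 km
  L: calculated 193.4 vs reported 193.5 → residual 0.1 km
  M: calculated 147.4 vs reported 111.1 → residual 36.3 km
  N: calculated 236.7 vs reported 236.7 → residual 0.0 km
K, L, N are mutually consistent (residuals ≈ 0); M is off by 36.3 km.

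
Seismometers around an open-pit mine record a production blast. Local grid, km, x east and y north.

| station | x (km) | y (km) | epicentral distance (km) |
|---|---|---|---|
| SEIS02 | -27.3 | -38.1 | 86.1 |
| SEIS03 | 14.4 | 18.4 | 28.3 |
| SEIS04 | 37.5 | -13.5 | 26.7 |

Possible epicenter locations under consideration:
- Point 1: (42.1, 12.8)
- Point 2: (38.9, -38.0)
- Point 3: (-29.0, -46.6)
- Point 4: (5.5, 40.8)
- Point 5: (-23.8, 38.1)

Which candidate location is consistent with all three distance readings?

For each candidate, compare |candidate − station| to the reported distance:
Point 1: residuals SEIS02 0.0, SEIS03 0.0, SEIS04 0.0 → max 0.0 km
Point 2: residuals SEIS02 19.9, SEIS03 33.2, SEIS04 2.2 → max 33.2 km
Point 3: residuals SEIS02 77.4, SEIS03 49.9, SEIS04 47.6 → max 77.4 km
Point 4: residuals SEIS02 0.7, SEIS03 4.2, SEIS04 36.3 → max 36.3 km
Point 5: residuals SEIS02 9.8, SEIS03 14.7, SEIS04 53.4 → max 53.4 km
Only Point 1 has all residuals ≈ 0.

Point 1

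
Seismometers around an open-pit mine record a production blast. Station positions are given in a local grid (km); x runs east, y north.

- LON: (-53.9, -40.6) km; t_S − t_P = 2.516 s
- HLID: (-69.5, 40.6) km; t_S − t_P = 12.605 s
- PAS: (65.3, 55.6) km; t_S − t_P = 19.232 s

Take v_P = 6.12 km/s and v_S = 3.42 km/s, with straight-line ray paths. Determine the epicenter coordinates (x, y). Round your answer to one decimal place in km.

Distance from S−P lag: d = Δt · v_P v_S / (v_P − v_S) = Δt · (6.12·3.42)/(6.12−3.42) ≈ 7.7520·Δt.
So d_LON = 19.50, d_HLID = 97.71, d_PAS = 149.09 km.
Circle about each station: (x + 53.9)² + (y + 40.6)² = 19.50²; (x + 69.5)² + (y − 40.6)² = 97.71²; (x − 65.3)² + (y − 55.6)² = 149.09².
Subtracting the LON equation from the HLID and PAS equations removes the quadratic terms:
-31.2 x + 162.4 y = -7241.95
238.4 x + 192.4 y = -19045.70
Solving the 2×2 system: x ≈ -38.0, y ≈ -51.9 km.
Check against LON (with the unrounded x, y): √((x + 53.9)²+(y + 40.6)²) = 19.50 ≈ 19.50 km. ✓

x ≈ -38.0 km, y ≈ -51.9 km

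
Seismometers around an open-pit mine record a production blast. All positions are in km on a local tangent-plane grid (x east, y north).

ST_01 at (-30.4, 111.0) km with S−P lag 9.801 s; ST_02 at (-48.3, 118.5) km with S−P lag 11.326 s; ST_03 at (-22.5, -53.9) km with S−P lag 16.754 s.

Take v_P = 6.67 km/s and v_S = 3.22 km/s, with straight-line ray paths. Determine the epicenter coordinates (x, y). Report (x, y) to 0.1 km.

x ≈ -31.6 km, y ≈ 50.0 km

Distance from S−P lag: d = Δt · v_P v_S / (v_P − v_S) = Δt · (6.67·3.22)/(6.67−3.22) ≈ 6.2253·Δt.
So d_ST_01 = 61.01, d_ST_02 = 70.51, d_ST_03 = 104.30 km.
Circle about each station: (x + 30.4)² + (y − 111.0)² = 61.01²; (x + 48.3)² + (y − 118.5)² = 70.51²; (x + 22.5)² + (y + 53.9)² = 104.30².
Subtracting the ST_01 equation from the ST_02 and ST_03 equations removes the quadratic terms:
-35.8 x + 15.0 y = 1880.54
15.8 x − 329.8 y = -16989.97
Solving the 2×2 system: x ≈ -31.6, y ≈ 50.0 km.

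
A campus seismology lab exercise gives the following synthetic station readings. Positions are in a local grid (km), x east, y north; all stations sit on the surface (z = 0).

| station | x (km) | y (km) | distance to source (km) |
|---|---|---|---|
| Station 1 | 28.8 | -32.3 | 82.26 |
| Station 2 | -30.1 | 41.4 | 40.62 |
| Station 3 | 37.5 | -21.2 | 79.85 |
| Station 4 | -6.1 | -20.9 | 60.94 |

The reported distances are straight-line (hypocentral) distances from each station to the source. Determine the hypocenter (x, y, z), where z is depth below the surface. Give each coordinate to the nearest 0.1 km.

x ≈ -14.5 km, y ≈ 28.2 km, depth ≈ 35.1 km

Each station gives a sphere (x−x_i)² + (y−y_i)² + z² = d_i² (stations at z=0).
Subtracting the Station 1 sphere from Station 2 and Station 3: z² cancels, leaving linear equations in x and y:
-117.8 x + 147.4 y = 5863.96
17.4 x + 22.2 y = 373.65
Solving: x ≈ -14.499, y ≈ 28.195 km (keep extra digits for the depth step; rounded: -14.5, 28.2).
Then from the Station 1 sphere: z² = 82.26² − (x − 28.8)² − (y + 32.3)² with x = -14.499, y = 28.195, so z ≈ 35.104 ≈ 35.1 km.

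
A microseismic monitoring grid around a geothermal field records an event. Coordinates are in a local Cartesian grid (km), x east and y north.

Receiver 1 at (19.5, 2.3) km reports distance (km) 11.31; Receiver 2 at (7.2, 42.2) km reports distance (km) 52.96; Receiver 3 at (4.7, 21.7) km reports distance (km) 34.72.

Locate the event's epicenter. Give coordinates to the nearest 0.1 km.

21.1 km east, -8.9 km north

Circle about each station: (x − 19.5)² + (y − 2.3)² = 11.31²; (x − 7.2)² + (y − 42.2)² = 52.96²; (x − 4.7)² + (y − 21.7)² = 34.72².
Subtracting the Receiver 1 equation from the Receiver 2 and Receiver 3 equations removes the quadratic terms:
-24.6 x + 79.8 y = -1229.71
-29.6 x + 38.8 y = -970.12
Solving the 2×2 system: x ≈ 21.1, y ≈ -8.9 km.
Check against Receiver 1 (with the unrounded x, y): √((x − 19.5)²+(y − 2.3)²) = 11.32 ≈ 11.31 km. ✓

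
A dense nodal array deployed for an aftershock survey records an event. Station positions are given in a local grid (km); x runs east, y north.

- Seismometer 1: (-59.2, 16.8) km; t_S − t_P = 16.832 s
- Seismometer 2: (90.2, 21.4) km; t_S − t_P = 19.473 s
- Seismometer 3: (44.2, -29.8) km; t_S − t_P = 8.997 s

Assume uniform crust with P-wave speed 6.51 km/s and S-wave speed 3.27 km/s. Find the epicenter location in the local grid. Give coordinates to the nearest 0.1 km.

Distance from S−P lag: d = Δt · v_P v_S / (v_P − v_S) = Δt · (6.51·3.27)/(6.51−3.27) ≈ 6.5703·Δt.
So d_Seismometer 1 = 110.59, d_Seismometer 2 = 127.94, d_Seismometer 3 = 59.11 km.
Circle about each station: (x + 59.2)² + (y − 16.8)² = 110.59²; (x − 90.2)² + (y − 21.4)² = 127.94²; (x − 44.2)² + (y + 29.8)² = 59.11².
Subtracting the Seismometer 1 equation from the Seismometer 2 and Seismometer 3 equations removes the quadratic terms:
298.8 x + 9.2 y = 668.62
206.8 x − 93.2 y = 7790.96
Solving the 2×2 system: x ≈ 4.5, y ≈ -73.6 km.
Check against Seismometer 1 (with the unrounded x, y): √((x + 59.2)²+(y − 16.8)²) = 110.59 ≈ 110.59 km. ✓

x ≈ 4.5 km, y ≈ -73.6 km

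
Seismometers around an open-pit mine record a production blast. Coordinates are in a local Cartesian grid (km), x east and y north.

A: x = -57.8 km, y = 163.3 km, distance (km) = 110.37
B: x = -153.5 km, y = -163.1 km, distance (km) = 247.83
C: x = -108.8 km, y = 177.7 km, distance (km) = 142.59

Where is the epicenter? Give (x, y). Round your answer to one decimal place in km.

(-36.0, 55.1)

Circle about each station: (x + 57.8)² + (y − 163.3)² = 110.37²; (x + 153.5)² + (y + 163.1)² = 247.83²; (x + 108.8)² + (y − 177.7)² = 142.59².
Subtracting the A equation from the B and C equations removes the quadratic terms:
-191.4 x − 652.8 y = -29082.04
-102.0 x + 28.8 y = 5256.63
Solving the 2×2 system: x ≈ -36.0, y ≈ 55.1 km.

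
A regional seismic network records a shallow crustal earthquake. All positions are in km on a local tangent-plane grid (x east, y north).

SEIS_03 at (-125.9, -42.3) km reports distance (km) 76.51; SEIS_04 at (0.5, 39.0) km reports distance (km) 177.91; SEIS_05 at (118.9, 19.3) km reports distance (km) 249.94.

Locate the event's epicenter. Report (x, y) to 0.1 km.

-93.9 km east, -111.8 km north

Circle about each station: (x + 125.9)² + (y + 42.3)² = 76.51²; (x − 0.5)² + (y − 39.0)² = 177.91²; (x − 118.9)² + (y − 19.3)² = 249.94².
Subtracting the SEIS_03 equation from the SEIS_04 and SEIS_05 equations removes the quadratic terms:
252.8 x + 162.6 y = -41917.04
489.6 x + 123.2 y = -59746.62
Solving the 2×2 system: x ≈ -93.9, y ≈ -111.8 km.
Check against SEIS_03 (with the unrounded x, y): √((x + 125.9)²+(y + 42.3)²) = 76.52 ≈ 76.51 km. ✓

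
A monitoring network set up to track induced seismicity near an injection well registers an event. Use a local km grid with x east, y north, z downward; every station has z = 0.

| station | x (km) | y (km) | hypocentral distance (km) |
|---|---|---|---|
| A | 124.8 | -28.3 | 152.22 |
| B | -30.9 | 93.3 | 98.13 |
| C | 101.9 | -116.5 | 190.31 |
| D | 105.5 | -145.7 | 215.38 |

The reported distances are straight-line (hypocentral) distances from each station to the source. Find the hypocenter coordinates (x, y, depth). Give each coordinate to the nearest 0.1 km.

x ≈ 1.9 km, y ≈ 30.5 km, depth ≈ 67.9 km

Each station gives a sphere (x−x_i)² + (y−y_i)² + z² = d_i² (stations at z=0).
Subtracting the A sphere from B and C: z² cancels, leaving linear equations in x and y:
-311.4 x + 243.2 y = 6825.20
-45.8 x − 176.4 y = -5467.04
Solving: x ≈ 1.901, y ≈ 30.499 km (keep extra digits for the depth step; rounded: 1.9, 30.5).
Then from the A sphere: z² = 152.22² − (x − 124.8)² − (y + 28.3)² with x = 1.901, y = 30.499, so z ≈ 67.893 ≈ 67.9 km.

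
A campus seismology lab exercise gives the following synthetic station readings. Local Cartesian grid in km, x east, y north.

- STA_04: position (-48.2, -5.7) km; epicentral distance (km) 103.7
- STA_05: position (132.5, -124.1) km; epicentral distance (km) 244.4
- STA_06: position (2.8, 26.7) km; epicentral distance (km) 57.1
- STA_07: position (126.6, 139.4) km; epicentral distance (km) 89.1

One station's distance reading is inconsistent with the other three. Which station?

STA_07

Solve using three stations at a time. Using STA_04, STA_05, STA_06 (subtract circle equations pairwise → linear system) gives (x, y) ≈ (4.1, 83.9).
Distances from that point to each station vs reported:
  STA_04: calculated 103.8 vs reported 103.7 → residual 0.1 km
  STA_05: calculated 244.4 vs reported 244.4 → residual 0.0 km
  STA_06: calculated 57.2 vs reported 57.1 → residual 0.1 km
  STA_07: calculated 134.5 vs reported 89.1 → residual 45.4 km
STA_04, STA_05, STA_06 are mutually consistent (residuals ≈ 0); STA_07 is off by 45.4 km.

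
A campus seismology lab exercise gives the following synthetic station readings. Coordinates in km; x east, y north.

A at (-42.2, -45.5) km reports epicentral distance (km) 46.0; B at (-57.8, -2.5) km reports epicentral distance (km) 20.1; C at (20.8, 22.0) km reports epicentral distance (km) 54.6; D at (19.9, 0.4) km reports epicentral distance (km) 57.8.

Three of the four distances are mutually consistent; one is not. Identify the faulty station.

C

Solve using three stations at a time. Using A, B, D (subtract circle equations pairwise → linear system) gives (x, y) ≈ (-37.9, 0.3).
Distances from that point to each station vs reported:
  A: calculated 46.0 vs reported 46.0 → residual 0.0 km
  B: calculated 20.1 vs reported 20.1 → residual 0.0 km
  C: calculated 62.6 vs reported 54.6 → residual 8.0 km
  D: calculated 57.8 vs reported 57.8 → residual 0.0 km
A, B, D are mutually consistent (residuals ≈ 0); C is off by 8.0 km.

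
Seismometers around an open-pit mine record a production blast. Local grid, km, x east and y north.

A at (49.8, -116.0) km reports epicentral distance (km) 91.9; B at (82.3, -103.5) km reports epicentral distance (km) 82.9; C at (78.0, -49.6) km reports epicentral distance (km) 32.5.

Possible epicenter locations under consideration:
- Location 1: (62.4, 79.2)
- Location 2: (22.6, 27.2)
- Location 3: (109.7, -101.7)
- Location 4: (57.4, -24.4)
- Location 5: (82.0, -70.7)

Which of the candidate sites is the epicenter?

Location 4

For each candidate, compare |candidate − station| to the reported distance:
Location 1: residuals A 103.7, B 100.9, C 97.2 → max 103.7 km
Location 2: residuals A 53.9, B 60.8, C 62.2 → max 62.2 km
Location 3: residuals A 30.3, B 55.4, C 28.5 → max 55.4 km
Location 4: residuals A 0.0, B 0.0, C 0.0 → max 0.0 km
Location 5: residuals A 36.3, B 50.1, C 11.0 → max 50.1 km
Only Location 4 has all residuals ≈ 0.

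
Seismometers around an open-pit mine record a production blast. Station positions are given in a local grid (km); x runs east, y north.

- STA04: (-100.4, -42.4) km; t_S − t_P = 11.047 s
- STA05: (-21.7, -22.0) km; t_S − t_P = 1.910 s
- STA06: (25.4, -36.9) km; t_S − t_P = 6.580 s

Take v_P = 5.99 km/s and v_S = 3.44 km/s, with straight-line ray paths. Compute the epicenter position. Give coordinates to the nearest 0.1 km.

-18.5 km east, -6.9 km north

Distance from S−P lag: d = Δt · v_P v_S / (v_P − v_S) = Δt · (5.99·3.44)/(5.99−3.44) ≈ 8.0806·Δt.
So d_STA04 = 89.27, d_STA05 = 15.43, d_STA06 = 53.17 km.
Circle about each station: (x + 100.4)² + (y + 42.4)² = 89.27²; (x + 21.7)² + (y + 22.0)² = 15.43²; (x − 25.4)² + (y + 36.9)² = 53.17².
Subtracting the STA04 equation from the STA05 and STA06 equations removes the quadratic terms:
157.4 x + 40.8 y = -3191.98
251.6 x + 11.0 y = -4729.07
Solving the 2×2 system: x ≈ -18.5, y ≈ -6.9 km.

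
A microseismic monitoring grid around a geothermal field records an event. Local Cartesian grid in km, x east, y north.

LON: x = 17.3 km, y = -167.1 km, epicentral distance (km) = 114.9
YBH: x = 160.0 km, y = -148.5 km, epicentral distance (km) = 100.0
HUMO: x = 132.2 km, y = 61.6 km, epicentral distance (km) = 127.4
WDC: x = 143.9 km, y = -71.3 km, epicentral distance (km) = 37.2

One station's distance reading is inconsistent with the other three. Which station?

LON

Solve using three stations at a time. Using YBH, HUMO, WDC (subtract circle equations pairwise → linear system) gives (x, y) ≈ (107.2, -63.4).
Distances from that point to each station vs reported:
  LON: calculated 137.3 vs reported 114.9 → residual 22.4 km
  YBH: calculated 100.1 vs reported 100.0 → residual 0.1 km
  HUMO: calculated 127.5 vs reported 127.4 → residual 0.1 km
  WDC: calculated 37.5 vs reported 37.2 → residual 0.3 km
YBH, HUMO, WDC are mutually consistent (residuals ≈ 0); LON is off by 22.4 km.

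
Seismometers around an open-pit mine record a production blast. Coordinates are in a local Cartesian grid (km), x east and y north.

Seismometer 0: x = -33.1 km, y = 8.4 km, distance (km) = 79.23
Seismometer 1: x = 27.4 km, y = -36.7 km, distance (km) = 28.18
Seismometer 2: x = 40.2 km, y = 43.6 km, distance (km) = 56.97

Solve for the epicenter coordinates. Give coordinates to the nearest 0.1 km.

Circle about each station: (x + 33.1)² + (y − 8.4)² = 79.23²; (x − 27.4)² + (y + 36.7)² = 28.18²; (x − 40.2)² + (y − 43.6)² = 56.97².
Subtracting pairs of circle equations eliminates x²+y² and gives linear equations (the radical axes):
121.0 x − 90.2 y = 6414.76
146.6 x + 70.4 y = 5382.64
Solving the 2×2 system: x ≈ 43.1, y ≈ -13.3 km.
Check against Seismometer 0 (with the unrounded x, y): √((x + 33.1)²+(y − 8.4)²) = 79.23 ≈ 79.23 km. ✓

(43.1, -13.3)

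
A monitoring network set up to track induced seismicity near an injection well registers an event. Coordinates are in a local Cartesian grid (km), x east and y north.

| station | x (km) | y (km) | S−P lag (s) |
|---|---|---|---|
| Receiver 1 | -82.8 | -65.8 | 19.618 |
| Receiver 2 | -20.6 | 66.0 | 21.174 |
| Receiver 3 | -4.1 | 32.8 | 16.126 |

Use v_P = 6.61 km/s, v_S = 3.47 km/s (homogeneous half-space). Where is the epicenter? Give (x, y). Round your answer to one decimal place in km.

Distance from S−P lag: d = Δt · v_P v_S / (v_P − v_S) = Δt · (6.61·3.47)/(6.61−3.47) ≈ 7.3047·Δt.
So d_Receiver 1 = 143.30, d_Receiver 2 = 154.67, d_Receiver 3 = 117.80 km.
Circle about each station: (x + 82.8)² + (y + 65.8)² = 143.30²; (x + 20.6)² + (y − 66.0)² = 154.67²; (x + 4.1)² + (y − 32.8)² = 117.80².
Subtracting the Receiver 1 equation from the Receiver 2 and Receiver 3 equations removes the quadratic terms:
124.4 x + 263.6 y = -9793.04
157.4 x + 197.2 y = -3434.78
Solving the 2×2 system: x ≈ 60.5, y ≈ -65.7 km.
Check against Receiver 1 (with the unrounded x, y): √((x + 82.8)²+(y + 65.8)²) = 143.29 ≈ 143.30 km. ✓

x ≈ 60.5 km, y ≈ -65.7 km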